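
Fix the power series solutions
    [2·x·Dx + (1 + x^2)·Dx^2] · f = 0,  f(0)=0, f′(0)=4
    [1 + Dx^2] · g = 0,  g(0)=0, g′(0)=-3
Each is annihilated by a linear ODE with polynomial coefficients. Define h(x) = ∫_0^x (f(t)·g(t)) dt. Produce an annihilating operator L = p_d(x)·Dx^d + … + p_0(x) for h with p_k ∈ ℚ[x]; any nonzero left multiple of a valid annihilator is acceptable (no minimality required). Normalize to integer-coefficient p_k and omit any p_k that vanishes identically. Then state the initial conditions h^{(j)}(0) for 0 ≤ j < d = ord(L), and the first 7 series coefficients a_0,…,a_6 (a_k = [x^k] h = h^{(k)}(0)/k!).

f: a_k = 0, 4, 0, -4/3, 0, 4/5, 0, …
g: a_k = 0, -3, 0, 1/2, 0, -1/40, 0, …
Product ⇒ symmetric product L₀, ord ≤ 4.
Integrate: L := L₀·Dx.
L = (10 + 26·x^2 + 11·x^4 + 4·x^6 + x^8)·Dx + (12·x + 20·x^3 + 12·x^5 + 4·x^7)·Dx^2 + (12 + 32·x^2 + 18·x^4 + 8·x^6 + 2·x^8)·Dx^3 + (12·x + 20·x^3 + 12·x^5 + 4·x^7)·Dx^4 + (2 + 6·x^2 + 7·x^4 + 4·x^6 + x^8)·Dx^5  (order 5).
h: a_k = 0, 0, 0, -4, 0, 6/5, 0, …
ICs: h(0) = 0, h′(0) = 0, h′′(0) = 0, h′′′(0) = -24, h′′′′(0) = 0.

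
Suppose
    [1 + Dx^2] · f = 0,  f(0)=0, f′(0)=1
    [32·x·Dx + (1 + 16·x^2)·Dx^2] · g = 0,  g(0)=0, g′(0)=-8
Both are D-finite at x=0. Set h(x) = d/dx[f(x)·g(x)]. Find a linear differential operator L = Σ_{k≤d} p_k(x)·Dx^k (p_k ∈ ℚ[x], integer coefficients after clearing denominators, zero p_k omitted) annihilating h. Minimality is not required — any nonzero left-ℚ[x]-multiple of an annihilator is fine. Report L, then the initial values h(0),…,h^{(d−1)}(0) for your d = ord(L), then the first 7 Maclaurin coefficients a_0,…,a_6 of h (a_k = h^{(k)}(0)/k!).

L = (209105 + 6893664·x^2 + 261353216·x^4 + 52248576·x^6 - 2162688·x^8 - 60817408·x^10 + 16777216·x^12) + (108608·x + 9933824·x^3 + 133857280·x^5 + 44564480·x^7 + 20971520·x^9 + 67108864·x^11)·Dx + (210210 + 6980800·x^2 + 263314944·x^4 + 66224128·x^6 + 4063232·x^8 - 54525952·x^10 + 33554432·x^12)·Dx^2 + (108608·x + 9933824·x^3 + 133857280·x^5 + 44564480·x^7 + 20971520·x^9 + 67108864·x^11)·Dx^3 + (1105 + 87136·x^2 + 1961728·x^4 + 13975552·x^6 + 6225920·x^8 + 6291456·x^10 + 16777216·x^12)·Dx^4  (order 4).
h: a_k = 0, -16, 0, 176, 0, -7502/3, 0, …
ICs: h(0) = 0, h′(0) = -16, h′′(0) = 0, h′′′(0) = 1056.

f: a_k = 0, 1, 0, -1/6, 0, 1/120, 0, …
g: a_k = 0, -8, 0, 128/3, 0, -2048/5, 0, …
f·g: L₀ = L_f ⊗_s L_g, ord ≤ 2·2.
Derive L from L₀ (diff closure).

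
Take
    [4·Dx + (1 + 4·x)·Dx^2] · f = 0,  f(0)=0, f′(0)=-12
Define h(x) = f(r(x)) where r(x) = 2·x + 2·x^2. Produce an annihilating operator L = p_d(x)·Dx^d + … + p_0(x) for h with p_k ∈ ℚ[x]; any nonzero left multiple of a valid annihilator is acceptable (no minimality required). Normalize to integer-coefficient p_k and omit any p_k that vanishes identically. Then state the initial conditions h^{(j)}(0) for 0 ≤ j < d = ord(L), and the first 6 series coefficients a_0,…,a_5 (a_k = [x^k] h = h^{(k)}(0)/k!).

L = (6 + 16·x + 16·x^2)·Dx + (1 + 10·x + 24·x^2 + 16·x^3)·Dx^2  (order 2).
h: a_k = 0, -24, 72, -320, 1632, -44544/5, …
ICs: h(0) = 0, h′(0) = -24.

f: a_k = 0, -12, 24, -64, 192, -3072/5, …
L₀ from L_f via x↦r, Dx↦r'^{-1}Dx.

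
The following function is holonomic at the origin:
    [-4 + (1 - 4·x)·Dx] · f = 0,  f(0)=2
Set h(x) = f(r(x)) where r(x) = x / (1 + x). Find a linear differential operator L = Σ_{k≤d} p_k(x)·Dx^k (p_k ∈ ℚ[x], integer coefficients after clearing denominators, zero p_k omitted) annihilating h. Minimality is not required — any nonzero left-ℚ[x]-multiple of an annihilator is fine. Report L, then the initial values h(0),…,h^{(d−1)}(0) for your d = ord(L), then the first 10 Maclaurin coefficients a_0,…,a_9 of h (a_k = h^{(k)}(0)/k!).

L = 4 + (-1 + 2·x + 3·x^2)·Dx  (order 1).
h: a_k = 2, 8, 24, 72, 216, 648, 1944, 5832, 17496, 52488, …
ICs: h(0) = 2.

f: a_k = 2, 8, 32, 128, 512, 2048, 8192, 32768, 131072, 524288, …
Substitute x→r, Dx→(1/r')Dx; clear ⇒ L₀.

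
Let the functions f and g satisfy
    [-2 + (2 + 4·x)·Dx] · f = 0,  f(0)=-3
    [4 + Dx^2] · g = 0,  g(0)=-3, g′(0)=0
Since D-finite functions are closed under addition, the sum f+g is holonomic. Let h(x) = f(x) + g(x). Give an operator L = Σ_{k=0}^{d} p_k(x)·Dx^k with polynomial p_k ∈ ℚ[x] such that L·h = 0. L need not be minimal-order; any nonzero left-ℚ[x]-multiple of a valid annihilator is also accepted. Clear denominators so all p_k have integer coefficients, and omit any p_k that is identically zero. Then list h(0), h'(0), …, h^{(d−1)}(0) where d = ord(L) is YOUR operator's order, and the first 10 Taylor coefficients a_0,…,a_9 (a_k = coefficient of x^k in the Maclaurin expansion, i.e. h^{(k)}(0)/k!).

L = (-28 - 64·x - 64·x^2) + (12 + 88·x + 192·x^2 + 128·x^3)·Dx + (-7 - 16·x - 16·x^2)·Dx^2 + (3 + 22·x + 48·x^2 + 32·x^3)·Dx^3  (order 3).
h: a_k = -6, -3, 15/2, -3/2, -1/8, -21/8, 1009/240, -99/16, 134879/13440, -2145/128, …
ICs: h(0) = -6, h′(0) = -3, h′′(0) = 15.

f: a_k = -3, -3, 3/2, -3/2, 15/8, -21/8, 63/16, -99/16, 1287/128, -2145/128, …
g: a_k = -3, 0, 6, 0, -2, 0, 4/15, 0, -2/105, 0, …
Sum ⇒ L₀ = lclm(L_f,L_g) in ℚ(x)⟨Dx⟩.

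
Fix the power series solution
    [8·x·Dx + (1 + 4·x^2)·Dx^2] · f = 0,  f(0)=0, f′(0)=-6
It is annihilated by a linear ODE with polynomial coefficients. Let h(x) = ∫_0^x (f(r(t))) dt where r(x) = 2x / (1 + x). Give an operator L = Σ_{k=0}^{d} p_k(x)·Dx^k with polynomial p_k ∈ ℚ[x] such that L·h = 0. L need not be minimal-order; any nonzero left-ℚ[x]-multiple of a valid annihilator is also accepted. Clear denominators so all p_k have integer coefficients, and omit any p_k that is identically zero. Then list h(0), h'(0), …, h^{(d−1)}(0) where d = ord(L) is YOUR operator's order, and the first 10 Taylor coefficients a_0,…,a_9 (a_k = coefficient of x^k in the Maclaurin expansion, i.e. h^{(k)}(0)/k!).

f: a_k = 0, -6, 0, 8, 0, -96/5, 0, 384/7, 0, -512/3, …
L₀ from L_f via x↦r, Dx↦r'^{-1}Dx.
h=∫₀ˣh₀: take L = L₀·Dx.
L = (2 + 34·x)·Dx^2 + (1 + 2·x + 17·x^2)·Dx^3  (order 3).
h: a_k = 0, 0, -6, 4, 13, -36, -202/5, 2444/7, -2181/14, -3220, …
ICs: h(0) = 0, h′(0) = 0, h′′(0) = -12.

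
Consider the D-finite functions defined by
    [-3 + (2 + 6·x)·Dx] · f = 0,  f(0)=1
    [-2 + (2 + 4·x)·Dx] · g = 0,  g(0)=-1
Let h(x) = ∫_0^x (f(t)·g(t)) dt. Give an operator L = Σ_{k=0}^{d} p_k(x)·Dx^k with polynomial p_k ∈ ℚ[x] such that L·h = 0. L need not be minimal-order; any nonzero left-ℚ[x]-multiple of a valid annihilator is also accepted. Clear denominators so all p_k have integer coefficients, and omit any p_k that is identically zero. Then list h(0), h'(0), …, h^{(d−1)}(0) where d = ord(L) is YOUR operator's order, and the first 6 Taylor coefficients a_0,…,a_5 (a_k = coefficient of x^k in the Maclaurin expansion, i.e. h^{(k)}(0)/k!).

L = (-5 - 12·x)·Dx + (2 + 10·x + 12·x^2)·Dx^2  (order 2).
h: a_k = 0, -1, -5/4, 1/24, -5/64, 101/640, …
ICs: h(0) = 0, h′(0) = -1.

f: a_k = 1, 3/2, -9/8, 27/16, -405/128, 1701/256, …
g: a_k = -1, -1, 1/2, -1/2, 5/8, -7/8, …
Sym-product of L_f,L_g gives L₀ (≤ ord 1).
∫: right-multiply L₀ by Dx.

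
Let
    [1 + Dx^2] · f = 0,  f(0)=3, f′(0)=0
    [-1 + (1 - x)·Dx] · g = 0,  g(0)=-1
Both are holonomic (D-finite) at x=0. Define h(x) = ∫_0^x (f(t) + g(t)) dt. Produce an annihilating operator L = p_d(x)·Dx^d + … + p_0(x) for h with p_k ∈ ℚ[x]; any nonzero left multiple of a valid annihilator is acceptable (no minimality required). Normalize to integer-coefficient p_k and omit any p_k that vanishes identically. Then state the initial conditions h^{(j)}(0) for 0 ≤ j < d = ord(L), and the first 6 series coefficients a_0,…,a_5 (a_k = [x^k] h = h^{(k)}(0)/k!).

L = (-7 + 2·x - x^2)·Dx + (3 - 5·x + 3·x^2 - x^3)·Dx^2 + (-7 + 2·x - x^2)·Dx^3 + (3 - 5·x + 3·x^2 - x^3)·Dx^4  (order 4).
h: a_k = 0, 2, -1/2, -5/6, -1/4, -7/40, …
ICs: h(0) = 0, h′(0) = 2, h′′(0) = -1, h′′′(0) = -5.

f: a_k = 3, 0, -3/2, 0, 1/8, 0, …
g: a_k = -1, -1, -1, -1, -1, -1, …
Weyl lclm of L_f,L_g ⇒ L₀ (ord ≤ 3).
∫: right-multiply L₀ by Dx.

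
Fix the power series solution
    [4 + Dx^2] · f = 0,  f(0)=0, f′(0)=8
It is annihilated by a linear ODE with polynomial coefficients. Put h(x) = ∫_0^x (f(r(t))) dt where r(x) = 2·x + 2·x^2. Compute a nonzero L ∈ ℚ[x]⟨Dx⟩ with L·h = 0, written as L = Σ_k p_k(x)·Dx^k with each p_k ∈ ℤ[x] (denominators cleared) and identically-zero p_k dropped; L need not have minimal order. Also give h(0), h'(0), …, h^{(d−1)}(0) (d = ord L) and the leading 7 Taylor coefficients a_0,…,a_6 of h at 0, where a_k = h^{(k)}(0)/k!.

L = (16 + 96·x + 192·x^2 + 128·x^3)·Dx - 2·Dx^2 + (1 + 2·x)·Dx^3  (order 3).
h: a_k = 0, 0, 8, 16/3, -32/3, -128/5, -704/45, …
ICs: h(0) = 0, h′(0) = 0, h′′(0) = 16.

f: a_k = 0, 8, 0, -16/3, 0, 16/15, 0, …
L₀ from L_f via x↦r, Dx↦r'^{-1}Dx.
Integrate: L := L₀·Dx.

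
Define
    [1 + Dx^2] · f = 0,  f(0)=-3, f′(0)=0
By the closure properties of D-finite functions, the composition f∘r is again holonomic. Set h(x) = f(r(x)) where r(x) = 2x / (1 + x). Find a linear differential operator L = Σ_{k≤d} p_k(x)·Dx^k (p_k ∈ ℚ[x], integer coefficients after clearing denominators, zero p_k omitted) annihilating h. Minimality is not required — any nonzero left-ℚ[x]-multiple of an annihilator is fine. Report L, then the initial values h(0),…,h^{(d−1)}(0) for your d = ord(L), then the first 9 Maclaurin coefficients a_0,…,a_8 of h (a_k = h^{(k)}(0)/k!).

f: a_k = -3, 0, 3/2, 0, -1/8, 0, 1/240, 0, -1/13440, …
f∘r: x↦r, Dx↦Dx/r' in L_f ⇒ L₀.
L = 4 + (2 + 6·x + 6·x^2 + 2·x^3)·Dx + (1 + 4·x + 6·x^2 + 4·x^3 + x^4)·Dx^2  (order 2).
h: a_k = -3, 0, 6, -12, 16, -16, 154/15, 12/5, -2354/105, …
ICs: h(0) = -3, h′(0) = 0.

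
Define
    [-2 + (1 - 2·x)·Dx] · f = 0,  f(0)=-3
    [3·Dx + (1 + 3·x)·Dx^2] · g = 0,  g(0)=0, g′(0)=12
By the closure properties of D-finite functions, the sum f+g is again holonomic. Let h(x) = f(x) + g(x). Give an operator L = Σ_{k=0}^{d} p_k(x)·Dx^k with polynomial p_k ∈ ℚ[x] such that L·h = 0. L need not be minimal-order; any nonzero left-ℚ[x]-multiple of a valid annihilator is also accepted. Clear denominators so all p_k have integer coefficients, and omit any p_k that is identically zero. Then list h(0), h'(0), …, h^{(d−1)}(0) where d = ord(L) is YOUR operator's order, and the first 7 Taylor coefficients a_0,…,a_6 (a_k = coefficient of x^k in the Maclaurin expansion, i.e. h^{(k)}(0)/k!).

f: a_k = -3, -6, -12, -24, -48, -96, -192, …
g: a_k = 0, 12, -18, 36, -81, 972/5, -486, …
h₀=f+g: left-lcm gives L₀, ord ≤ 3.
L = (144 + 72·x)·Dx + (6 + 216·x + 144·x^2)·Dx^2 + (-7 - 13·x + 36·x^2 + 36·x^3)·Dx^3  (order 3).
h: a_k = -3, 6, -30, 12, -129, 492/5, -678, …
ICs: h(0) = -3, h′(0) = 6, h′′(0) = -60.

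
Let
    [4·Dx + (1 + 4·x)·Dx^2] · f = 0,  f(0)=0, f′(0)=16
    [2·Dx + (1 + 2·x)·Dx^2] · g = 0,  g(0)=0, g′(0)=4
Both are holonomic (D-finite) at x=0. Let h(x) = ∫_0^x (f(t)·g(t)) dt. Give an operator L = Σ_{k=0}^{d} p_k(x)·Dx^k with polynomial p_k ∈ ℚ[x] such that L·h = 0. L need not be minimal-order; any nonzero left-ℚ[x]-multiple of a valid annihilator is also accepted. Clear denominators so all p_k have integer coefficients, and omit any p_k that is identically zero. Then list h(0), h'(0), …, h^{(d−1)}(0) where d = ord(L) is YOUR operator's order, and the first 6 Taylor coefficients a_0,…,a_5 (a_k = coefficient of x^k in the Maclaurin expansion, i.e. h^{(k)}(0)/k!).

L = (160 + 768·x + 1024·x^2)·Dx^2 + (264 + 2144·x + 5760·x^2 + 5120·x^3)·Dx^3 + (64 + 720·x + 2976·x^2 + 5376·x^3 + 3584·x^4)·Dx^4 + (3 + 44·x + 252·x^2 + 704·x^3 + 960·x^4 + 512·x^5)·Dx^5  (order 5).
h: a_k = 0, 0, 0, 64/3, -48, 1664/15, …
ICs: h(0) = 0, h′(0) = 0, h′′(0) = 0, h′′′(0) = 128, h′′′′(0) = -1152.

f: a_k = 0, 16, -32, 256/3, -256, 4096/5, …
g: a_k = 0, 4, -4, 16/3, -8, 64/5, …
Product ⇒ symmetric product L₀, ord ≤ 4.
∫: right-multiply L₀ by Dx.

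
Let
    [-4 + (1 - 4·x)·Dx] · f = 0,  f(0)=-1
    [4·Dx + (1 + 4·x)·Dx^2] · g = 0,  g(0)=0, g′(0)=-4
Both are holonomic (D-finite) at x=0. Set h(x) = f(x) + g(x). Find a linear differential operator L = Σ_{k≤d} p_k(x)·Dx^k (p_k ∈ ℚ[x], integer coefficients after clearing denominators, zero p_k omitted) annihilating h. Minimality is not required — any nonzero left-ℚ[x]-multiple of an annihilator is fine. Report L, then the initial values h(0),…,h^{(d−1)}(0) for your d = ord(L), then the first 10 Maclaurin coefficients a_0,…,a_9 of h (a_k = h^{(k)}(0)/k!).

f: a_k = -1, -4, -16, -64, -256, -1024, -4096, -16384, -65536, -262144, …
g: a_k = 0, -4, 8, -64/3, 64, -1024/5, 2048/3, -16384/7, 8192, -262144/9, …
f+g: L₀ = lclm(L_f,L_g), ord ≤ 1+2.
L = (160 + 128·x)·Dx + (16 + 256·x + 256·x^2)·Dx^2 + (-3 - 4·x + 48·x^2 + 64·x^3)·Dx^3  (order 3).
h: a_k = -1, -8, -8, -256/3, -192, -6144/5, -10240/3, -131072/7, -57344, -2621440/9, …
ICs: h(0) = -1, h′(0) = -8, h′′(0) = -16.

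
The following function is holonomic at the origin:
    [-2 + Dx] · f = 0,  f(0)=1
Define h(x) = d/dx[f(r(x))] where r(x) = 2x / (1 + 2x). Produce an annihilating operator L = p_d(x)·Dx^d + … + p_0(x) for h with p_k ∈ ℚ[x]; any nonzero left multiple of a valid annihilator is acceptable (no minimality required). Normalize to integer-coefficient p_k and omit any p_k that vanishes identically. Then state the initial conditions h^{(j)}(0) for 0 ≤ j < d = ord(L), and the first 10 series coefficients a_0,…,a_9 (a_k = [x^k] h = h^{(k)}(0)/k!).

f: a_k = 1, 2, 2, 4/3, 2/3, 4/15, 4/45, 8/315, 2/315, 4/2835, …
Change of var in L_f (x↦r) gives L₀.
Derive L from L₀ (diff closure).
L = -8·x + (-1 - 4·x - 4·x^2)·Dx  (order 1).
h: a_k = 4, 0, -16, 128/3, -64, 512/15, 1280/9, -65536/105, 72704/45, -9207808/2835, …
ICs: h(0) = 4.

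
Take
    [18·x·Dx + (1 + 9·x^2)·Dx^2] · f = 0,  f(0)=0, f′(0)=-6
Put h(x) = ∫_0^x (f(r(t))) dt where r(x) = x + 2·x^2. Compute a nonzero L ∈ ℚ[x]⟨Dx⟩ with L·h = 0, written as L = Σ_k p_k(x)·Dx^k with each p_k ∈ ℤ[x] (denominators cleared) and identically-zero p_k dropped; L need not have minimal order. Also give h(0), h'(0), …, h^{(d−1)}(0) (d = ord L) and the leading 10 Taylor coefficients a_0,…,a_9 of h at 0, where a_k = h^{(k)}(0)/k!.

L = (-4 + 18·x + 144·x^2 + 432·x^3 + 432·x^4)·Dx^2 + (1 + 4·x + 9·x^2 + 72·x^3 + 180·x^4 + 144·x^5)·Dx^3  (order 3).
h: a_k = 0, 0, -3, -4, 9/2, 108/5, 99/5, -828/7, -11421/28, 108, …
ICs: h(0) = 0, h′(0) = 0, h′′(0) = -6.

f: a_k = 0, -6, 0, 18, 0, -486/5, 0, 4374/7, 0, -4374, …
Substitute x→r, Dx→(1/r')Dx; clear ⇒ L₀.
h=∫h₀ ⇒ L = L₀·Dx.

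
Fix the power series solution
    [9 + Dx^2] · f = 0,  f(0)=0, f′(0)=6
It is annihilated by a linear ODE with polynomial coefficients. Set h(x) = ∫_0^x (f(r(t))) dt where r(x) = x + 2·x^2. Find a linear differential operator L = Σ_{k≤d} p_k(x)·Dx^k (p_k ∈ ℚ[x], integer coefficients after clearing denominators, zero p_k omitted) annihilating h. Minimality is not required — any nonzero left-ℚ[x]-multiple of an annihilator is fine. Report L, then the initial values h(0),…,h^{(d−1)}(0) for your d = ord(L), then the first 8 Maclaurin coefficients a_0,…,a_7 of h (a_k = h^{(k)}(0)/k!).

L = (9 + 108·x + 432·x^2 + 576·x^3)·Dx - 4·Dx^2 + (1 + 4·x)·Dx^3  (order 3).
h: a_k = 0, 0, 3, 4, -9/4, -54/5, -693/40, -9/2, …
ICs: h(0) = 0, h′(0) = 0, h′′(0) = 6.

f: a_k = 0, 6, 0, -9, 0, 81/20, 0, -243/280, …
Substitute x→r, Dx→(1/r')Dx; clear ⇒ L₀.
h=∫₀ˣh₀: take L = L₀·Dx.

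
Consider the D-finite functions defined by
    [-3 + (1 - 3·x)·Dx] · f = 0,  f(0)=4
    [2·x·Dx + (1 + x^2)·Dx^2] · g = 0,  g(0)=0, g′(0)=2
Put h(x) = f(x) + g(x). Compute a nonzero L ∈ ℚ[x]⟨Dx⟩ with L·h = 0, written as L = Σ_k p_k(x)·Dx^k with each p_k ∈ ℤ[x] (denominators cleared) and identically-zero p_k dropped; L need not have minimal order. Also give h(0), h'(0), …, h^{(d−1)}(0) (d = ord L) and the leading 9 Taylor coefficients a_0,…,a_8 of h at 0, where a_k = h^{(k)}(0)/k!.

f: a_k = 4, 12, 36, 108, 324, 972, 2916, 8748, 26244, …
g: a_k = 0, 2, 0, -2/3, 0, 2/5, 0, -2/7, 0, …
h₀=f+g: left-lcm gives L₀, ord ≤ 3.
L = (-6 + 72·x + 18·x^2)·Dx + (28 - 6·x + 60·x^2 + 18·x^3)·Dx^2 + (-3 + 8·x + 8·x^3 + 3·x^4)·Dx^3  (order 3).
h: a_k = 4, 14, 36, 322/3, 324, 4862/5, 2916, 61234/7, 26244, …
ICs: h(0) = 4, h′(0) = 14, h′′(0) = 72.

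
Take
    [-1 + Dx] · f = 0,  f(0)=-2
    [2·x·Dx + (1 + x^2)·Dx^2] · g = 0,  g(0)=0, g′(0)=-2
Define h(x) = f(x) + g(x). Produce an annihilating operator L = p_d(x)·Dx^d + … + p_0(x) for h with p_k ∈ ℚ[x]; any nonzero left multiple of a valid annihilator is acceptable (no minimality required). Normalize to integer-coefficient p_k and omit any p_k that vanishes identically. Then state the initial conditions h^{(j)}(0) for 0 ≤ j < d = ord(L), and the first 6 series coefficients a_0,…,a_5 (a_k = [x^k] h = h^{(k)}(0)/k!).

f: a_k = -2, -2, -1, -1/3, -1/12, -1/60, …
g: a_k = 0, -2, 0, 2/3, 0, -2/5, …
Sum ⇒ L₀ = lclm(L_f,L_g) in ℚ(x)⟨Dx⟩.
L = (2 - 4·x - 2·x^2)·Dx + (-3 + 3·x + x^2 - x^3)·Dx^2 + (1 + x + x^2 + x^3)·Dx^3  (order 3).
h: a_k = -2, -4, -1, 1/3, -1/12, -5/12, …
ICs: h(0) = -2, h′(0) = -4, h′′(0) = -2.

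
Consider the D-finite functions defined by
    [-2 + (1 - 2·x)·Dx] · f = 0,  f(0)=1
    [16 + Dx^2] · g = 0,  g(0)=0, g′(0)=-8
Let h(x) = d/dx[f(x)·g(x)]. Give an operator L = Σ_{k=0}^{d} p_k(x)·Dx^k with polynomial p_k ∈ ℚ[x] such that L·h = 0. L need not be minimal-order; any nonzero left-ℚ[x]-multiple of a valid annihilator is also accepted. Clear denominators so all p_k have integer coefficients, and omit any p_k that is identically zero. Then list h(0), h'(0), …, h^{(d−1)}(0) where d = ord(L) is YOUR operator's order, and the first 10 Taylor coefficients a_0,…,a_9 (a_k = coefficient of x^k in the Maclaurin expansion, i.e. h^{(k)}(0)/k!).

L = (8 - 64·x + 64·x^2) + (-4 + 8·x)·Dx + (1 - 4·x + 4·x^2)·Dx^2  (order 2).
h: a_k = -8, -32, -32, -256/3, -896/3, -3584/5, -73216/45, -1171456/315, -2639872/315, -10559488/567, …
ICs: h(0) = -8, h′(0) = -32.

f: a_k = 1, 2, 4, 8, 16, 32, 64, 128, 256, 512, …
g: a_k = 0, -8, 0, 64/3, 0, -256/15, 0, 2048/315, 0, -4096/2835, …
Product ⇒ symmetric product L₀, ord ≤ 2.
Differentiate: ansatz ord ≤ ord L₀ ⇒ L.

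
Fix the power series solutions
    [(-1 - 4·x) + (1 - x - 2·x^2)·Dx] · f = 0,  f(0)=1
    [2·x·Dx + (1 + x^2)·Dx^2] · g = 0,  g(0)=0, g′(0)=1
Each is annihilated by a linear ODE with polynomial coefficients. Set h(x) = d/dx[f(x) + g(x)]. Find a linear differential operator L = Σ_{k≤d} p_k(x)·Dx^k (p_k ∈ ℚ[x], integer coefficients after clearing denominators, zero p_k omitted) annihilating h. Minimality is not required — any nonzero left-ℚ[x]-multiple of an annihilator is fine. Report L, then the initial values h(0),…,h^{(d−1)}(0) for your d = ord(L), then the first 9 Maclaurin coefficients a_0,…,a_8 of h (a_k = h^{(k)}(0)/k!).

f: a_k = 1, 1, 3, 5, 11, 21, 43, 85, 171, …
g: a_k = 0, 1, 0, -1/3, 0, 1/5, 0, -1/7, 0, …
f+g: L₀ = lclm(L_f,L_g), ord ≤ 1+2.
h₀' ⇒ L via d/dx closure of L₀.
L = (-6 + 24·x + 162·x^2 + 240·x^3 + 384·x^4 + 48·x^6) + (16 + 74·x + 88·x^2 + 226·x^3 + 212·x^4 + 304·x^5 + 12·x^6 + 48·x^7)·Dx + (-3 - 4·x - 8·x^2 + 28·x^3 + 27·x^4 + 36·x^5 + 40·x^6 + 4·x^7 + 8·x^8)·Dx^2  (order 2).
h: a_k = 2, 6, 14, 44, 106, 258, 594, 1368, 3070, …
ICs: h(0) = 2, h′(0) = 6.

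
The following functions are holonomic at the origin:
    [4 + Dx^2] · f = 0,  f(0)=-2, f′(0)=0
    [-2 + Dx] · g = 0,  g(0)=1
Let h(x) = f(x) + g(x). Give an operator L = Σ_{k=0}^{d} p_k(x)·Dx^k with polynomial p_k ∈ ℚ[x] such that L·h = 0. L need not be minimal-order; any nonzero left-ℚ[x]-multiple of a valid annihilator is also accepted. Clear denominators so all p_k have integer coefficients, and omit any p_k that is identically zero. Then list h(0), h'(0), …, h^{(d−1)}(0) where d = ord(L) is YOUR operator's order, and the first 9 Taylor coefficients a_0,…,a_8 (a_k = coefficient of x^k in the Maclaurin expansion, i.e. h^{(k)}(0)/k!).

L = -8 + 4·Dx - 2·Dx^2 + Dx^3  (order 3).
h: a_k = -1, 2, 6, 4/3, -2/3, 4/15, 4/15, 8/315, -2/315, …
ICs: h(0) = -1, h′(0) = 2, h′′(0) = 12.

f: a_k = -2, 0, 4, 0, -4/3, 0, 8/45, 0, -4/315, …
g: a_k = 1, 2, 2, 4/3, 2/3, 4/15, 4/45, 8/315, 2/315, …
Sum ⇒ L₀ = lclm(L_f,L_g) in ℚ(x)⟨Dx⟩.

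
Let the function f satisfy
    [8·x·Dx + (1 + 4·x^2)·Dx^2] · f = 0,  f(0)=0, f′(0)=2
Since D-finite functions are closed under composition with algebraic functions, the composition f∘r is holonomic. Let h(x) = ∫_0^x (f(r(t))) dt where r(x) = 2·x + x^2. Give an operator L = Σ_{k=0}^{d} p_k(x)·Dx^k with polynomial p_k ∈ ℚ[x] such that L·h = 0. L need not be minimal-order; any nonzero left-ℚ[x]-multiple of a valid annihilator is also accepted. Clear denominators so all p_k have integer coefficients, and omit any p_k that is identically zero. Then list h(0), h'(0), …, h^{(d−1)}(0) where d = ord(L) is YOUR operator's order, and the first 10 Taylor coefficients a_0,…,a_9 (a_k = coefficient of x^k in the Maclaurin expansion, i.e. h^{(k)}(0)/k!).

f: a_k = 0, 2, 0, -8/3, 0, 32/5, 0, -128/7, 0, 512/9, …
h₀=f(r): pull back L_f along r ⇒ L₀.
h=∫h₀ ⇒ L = L₀·Dx.
L = (-1 + 32·x + 64·x^2 + 48·x^3 + 12·x^4)·Dx^2 + (1 + x + 16·x^2 + 32·x^3 + 20·x^4 + 4·x^5)·Dx^3  (order 3).
h: a_k = 0, 0, 2, 2/3, -16/3, -32/5, 472/15, 1528/21, -1600/7, -7936/9, …
ICs: h(0) = 0, h′(0) = 0, h′′(0) = 4.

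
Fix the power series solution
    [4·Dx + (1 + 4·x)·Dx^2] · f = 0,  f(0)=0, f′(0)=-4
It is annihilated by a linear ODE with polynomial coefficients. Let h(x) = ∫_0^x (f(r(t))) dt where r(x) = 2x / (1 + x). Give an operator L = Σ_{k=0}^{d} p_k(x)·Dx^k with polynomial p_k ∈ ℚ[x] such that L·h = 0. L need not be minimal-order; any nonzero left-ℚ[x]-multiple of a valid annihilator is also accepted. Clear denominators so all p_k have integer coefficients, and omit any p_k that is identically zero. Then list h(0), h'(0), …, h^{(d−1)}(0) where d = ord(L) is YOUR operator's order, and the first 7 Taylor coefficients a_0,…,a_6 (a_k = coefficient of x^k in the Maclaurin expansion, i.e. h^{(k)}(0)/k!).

f: a_k = 0, -4, 8, -64/3, 64, -1024/5, 2048/3, …
Substitute x→r, Dx→(1/r')Dx; clear ⇒ L₀.
h=∫₀ˣh₀: take L = L₀·Dx.
L = (10 + 18·x)·Dx^2 + (1 + 10·x + 9·x^2)·Dx^3  (order 3).
h: a_k = 0, 0, -4, 40/3, -182/3, 328, -29524/15, …
ICs: h(0) = 0, h′(0) = 0, h′′(0) = -8.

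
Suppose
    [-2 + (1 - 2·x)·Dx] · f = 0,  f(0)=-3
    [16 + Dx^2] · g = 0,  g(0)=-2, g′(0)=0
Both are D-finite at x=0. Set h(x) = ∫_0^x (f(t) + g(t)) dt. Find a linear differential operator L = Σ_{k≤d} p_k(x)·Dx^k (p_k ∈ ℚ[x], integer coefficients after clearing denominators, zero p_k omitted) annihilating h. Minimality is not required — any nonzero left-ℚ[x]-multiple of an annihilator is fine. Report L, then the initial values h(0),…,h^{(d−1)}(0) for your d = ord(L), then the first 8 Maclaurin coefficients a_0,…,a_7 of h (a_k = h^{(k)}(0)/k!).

f: a_k = -3, -6, -12, -24, -48, -96, -192, -384, …
g: a_k = -2, 0, 16, 0, -64/3, 0, 512/45, 0, …
Sum ⇒ L₀ = lclm(L_f,L_g) in ℚ(x)⟨Dx⟩.
∫: right-multiply L₀ by Dx.
L = (160 - 256·x + 256·x^2)·Dx + (-48 + 224·x - 384·x^2 + 256·x^3)·Dx^2 + (10 - 16·x + 16·x^2)·Dx^3 + (-3 + 14·x - 24·x^2 + 16·x^3)·Dx^4  (order 4).
h: a_k = 0, -5, -3, 4/3, -6, -208/15, -16, -8128/315, …
ICs: h(0) = 0, h′(0) = -5, h′′(0) = -6, h′′′(0) = 8.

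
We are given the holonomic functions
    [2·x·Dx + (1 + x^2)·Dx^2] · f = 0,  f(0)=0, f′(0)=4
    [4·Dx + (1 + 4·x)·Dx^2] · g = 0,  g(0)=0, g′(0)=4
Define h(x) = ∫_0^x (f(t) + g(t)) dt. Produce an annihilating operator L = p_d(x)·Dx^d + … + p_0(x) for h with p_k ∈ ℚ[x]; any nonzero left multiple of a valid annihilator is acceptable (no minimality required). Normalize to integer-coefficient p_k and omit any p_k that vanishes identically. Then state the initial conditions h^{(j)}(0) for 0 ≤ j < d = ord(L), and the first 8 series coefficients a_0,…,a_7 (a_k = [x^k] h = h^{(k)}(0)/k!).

L = (-4 - 48·x + 12·x^2 + 16·x^3)·Dx^2 + (-17 - 8·x - 45·x^2 + 24·x^3 + 32·x^4)·Dx^3 + (-2 - 7·x + 4·x^2 + x^3 + 6·x^4 + 8·x^5)·Dx^4  (order 4).
h: a_k = 0, 0, 4, -8/3, 5, -64/5, 514/15, -2048/21, …
ICs: h(0) = 0, h′(0) = 0, h′′(0) = 8, h′′′(0) = -16.

f: a_k = 0, 4, 0, -4/3, 0, 4/5, 0, -4/7, …
g: a_k = 0, 4, -8, 64/3, -64, 1024/5, -2048/3, 16384/7, …
Weyl lclm of L_f,L_g ⇒ L₀ (ord ≤ 4).
h=∫h₀ ⇒ L = L₀·Dx.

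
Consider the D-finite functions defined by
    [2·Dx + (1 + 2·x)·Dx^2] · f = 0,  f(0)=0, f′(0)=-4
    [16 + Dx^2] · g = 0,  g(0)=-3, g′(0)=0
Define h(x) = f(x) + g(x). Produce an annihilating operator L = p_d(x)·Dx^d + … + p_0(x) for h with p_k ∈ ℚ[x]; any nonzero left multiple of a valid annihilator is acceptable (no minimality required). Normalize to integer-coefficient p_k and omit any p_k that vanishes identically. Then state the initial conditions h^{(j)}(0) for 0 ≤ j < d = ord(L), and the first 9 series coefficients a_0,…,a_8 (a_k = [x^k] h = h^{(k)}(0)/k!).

f: a_k = 0, -4, 4, -16/3, 8, -64/5, 64/3, -256/7, 64, …
g: a_k = -3, 0, 24, 0, -32, 0, 256/15, 0, -512/105, …
Sum ⇒ L₀ = lclm(L_f,L_g) in ℚ(x)⟨Dx⟩.
L = (160 + 256·x + 256·x^2)·Dx + (48 + 224·x + 384·x^2 + 256·x^3)·Dx^2 + (10 + 16·x + 16·x^2)·Dx^3 + (3 + 14·x + 24·x^2 + 16·x^3)·Dx^4  (order 4).
h: a_k = -3, -4, 28, -16/3, -24, -64/5, 192/5, -256/7, 6208/105, …
ICs: h(0) = -3, h′(0) = -4, h′′(0) = 56, h′′′(0) = -32.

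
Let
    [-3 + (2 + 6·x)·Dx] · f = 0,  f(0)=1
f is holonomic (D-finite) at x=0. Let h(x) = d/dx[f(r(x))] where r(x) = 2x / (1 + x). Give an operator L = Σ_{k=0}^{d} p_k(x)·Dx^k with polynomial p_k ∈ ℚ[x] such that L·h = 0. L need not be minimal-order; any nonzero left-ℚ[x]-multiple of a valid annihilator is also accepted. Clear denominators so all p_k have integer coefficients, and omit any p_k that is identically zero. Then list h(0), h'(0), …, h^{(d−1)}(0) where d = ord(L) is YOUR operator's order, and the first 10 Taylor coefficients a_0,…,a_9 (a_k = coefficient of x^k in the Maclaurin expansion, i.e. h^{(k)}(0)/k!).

L = (-5 - 14·x) + (-1 - 8·x - 7·x^2)·Dx  (order 1).
h: a_k = 3, -15, 153/2, -861/2, 20685/8, -128961/8, 1644825/16, -10648221/16, 557431281/128, -3677339445/128, …
ICs: h(0) = 3.

f: a_k = 1, 3/2, -9/8, 27/16, -405/128, 1701/256, -15309/1024, 72171/2048, -2814669/32768, 14073345/65536, …
f∘r: x↦r, Dx↦Dx/r' in L_f ⇒ L₀.
Differentiate: ansatz ord ≤ ord L₀ ⇒ L.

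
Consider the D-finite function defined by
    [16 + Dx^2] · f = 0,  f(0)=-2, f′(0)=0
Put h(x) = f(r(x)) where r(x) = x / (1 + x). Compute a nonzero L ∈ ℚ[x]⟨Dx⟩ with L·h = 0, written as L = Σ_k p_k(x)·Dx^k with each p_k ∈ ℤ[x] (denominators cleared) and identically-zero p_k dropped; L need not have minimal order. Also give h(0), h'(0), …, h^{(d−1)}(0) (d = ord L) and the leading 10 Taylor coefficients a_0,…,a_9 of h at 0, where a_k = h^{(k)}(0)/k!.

f: a_k = -2, 0, 16, 0, -64/3, 0, 512/45, 0, -1024/315, 0, …
Substitute x→r, Dx→(1/r')Dx; clear ⇒ L₀.
L = 16 + (2 + 6·x + 6·x^2 + 2·x^3)·Dx + (1 + 4·x + 6·x^2 + 4·x^3 + x^4)·Dx^2  (order 2).
h: a_k = -2, 0, 16, -32, 80/3, 64/3, -5488/45, 1312/5, -25136/63, 143488/315, …
ICs: h(0) = -2, h′(0) = 0.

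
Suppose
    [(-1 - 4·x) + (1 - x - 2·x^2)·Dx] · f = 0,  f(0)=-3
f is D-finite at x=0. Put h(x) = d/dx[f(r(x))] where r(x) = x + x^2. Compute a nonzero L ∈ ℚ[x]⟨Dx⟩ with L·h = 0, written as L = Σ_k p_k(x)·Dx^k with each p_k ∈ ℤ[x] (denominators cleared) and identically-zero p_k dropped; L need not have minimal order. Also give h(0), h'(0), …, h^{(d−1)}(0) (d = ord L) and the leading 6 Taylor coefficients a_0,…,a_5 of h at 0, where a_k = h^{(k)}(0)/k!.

f: a_k = -3, -3, -9, -15, -33, -63, …
f∘r: x↦r, Dx↦Dx/r' in L_f ⇒ L₀.
Derive L from L₀ (diff closure).
L = (8 + 10·x + 30·x^2 + 40·x^3 + 20·x^4) + (-1 - x + 5·x^2 + 10·x^3 + 10·x^4 + 4·x^5)·Dx  (order 1).
h: a_k = -3, -24, -99, -348, -1200, -3942, …
ICs: h(0) = -3.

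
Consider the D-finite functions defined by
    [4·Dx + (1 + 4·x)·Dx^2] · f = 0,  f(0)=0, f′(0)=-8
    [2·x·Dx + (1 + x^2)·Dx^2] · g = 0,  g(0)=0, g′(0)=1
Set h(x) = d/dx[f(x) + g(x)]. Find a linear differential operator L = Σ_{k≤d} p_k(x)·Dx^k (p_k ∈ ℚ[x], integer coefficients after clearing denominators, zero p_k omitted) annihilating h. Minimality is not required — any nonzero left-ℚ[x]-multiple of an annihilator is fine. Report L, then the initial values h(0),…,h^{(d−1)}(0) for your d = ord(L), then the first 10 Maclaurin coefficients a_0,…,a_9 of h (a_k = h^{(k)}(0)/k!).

L = (-4 - 48·x + 12·x^2 + 16·x^3) + (-17 - 8·x - 45·x^2 + 24·x^3 + 32·x^4)·Dx + (-2 - 7·x + 4·x^2 + x^3 + 6·x^4 + 8·x^5)·Dx^2  (order 2).
h: a_k = -7, 32, -129, 512, -2047, 8192, -32769, 131072, -524287, 2097152, …
ICs: h(0) = -7, h′(0) = 32.

f: a_k = 0, -8, 16, -128/3, 128, -2048/5, 4096/3, -32768/7, 16384, -524288/9, …
g: a_k = 0, 1, 0, -1/3, 0, 1/5, 0, -1/7, 0, 1/9, …
h₀=f+g: left-lcm gives L₀, ord ≤ 4.
Derive L from L₀ (diff closure).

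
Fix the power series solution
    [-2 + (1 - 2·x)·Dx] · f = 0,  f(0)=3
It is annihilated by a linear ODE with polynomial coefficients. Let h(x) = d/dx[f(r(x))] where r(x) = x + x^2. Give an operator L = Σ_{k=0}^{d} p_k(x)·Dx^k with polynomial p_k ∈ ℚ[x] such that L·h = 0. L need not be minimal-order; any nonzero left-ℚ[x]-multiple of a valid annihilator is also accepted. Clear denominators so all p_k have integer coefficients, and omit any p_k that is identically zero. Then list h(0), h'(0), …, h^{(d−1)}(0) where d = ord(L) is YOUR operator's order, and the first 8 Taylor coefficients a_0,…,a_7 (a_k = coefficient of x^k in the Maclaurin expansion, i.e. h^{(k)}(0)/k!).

f: a_k = 3, 6, 12, 24, 48, 96, 192, 384, …
L₀ from L_f via x↦r, Dx↦r'^{-1}Dx.
h=h₀': d/dx-closure on L₀ ⇒ L.
L = (6 + 12·x + 12·x^2) + (-1 + 6·x^2 + 4·x^3)·Dx  (order 1).
h: a_k = 6, 36, 144, 528, 1800, 5904, 18816, 58752, …
ICs: h(0) = 6.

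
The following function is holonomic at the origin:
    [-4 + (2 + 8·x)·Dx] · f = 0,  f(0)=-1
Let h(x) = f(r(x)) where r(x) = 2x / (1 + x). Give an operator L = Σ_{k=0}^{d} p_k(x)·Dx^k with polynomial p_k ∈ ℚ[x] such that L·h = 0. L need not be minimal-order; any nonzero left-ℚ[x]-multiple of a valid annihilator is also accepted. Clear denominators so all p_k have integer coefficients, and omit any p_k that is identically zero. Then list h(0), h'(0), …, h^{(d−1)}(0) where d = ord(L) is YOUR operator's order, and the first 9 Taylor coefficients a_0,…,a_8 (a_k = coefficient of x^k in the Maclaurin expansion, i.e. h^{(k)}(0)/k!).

L = -4 + (1 + 10·x + 9·x^2)·Dx  (order 1).
h: a_k = -1, -4, 12, -52, 284, -1764, 11820, -83220, 606780, …
ICs: h(0) = -1.

f: a_k = -1, -2, 2, -4, 10, -28, 84, -264, 858, …
L₀ from L_f via x↦r, Dx↦r'^{-1}Dx.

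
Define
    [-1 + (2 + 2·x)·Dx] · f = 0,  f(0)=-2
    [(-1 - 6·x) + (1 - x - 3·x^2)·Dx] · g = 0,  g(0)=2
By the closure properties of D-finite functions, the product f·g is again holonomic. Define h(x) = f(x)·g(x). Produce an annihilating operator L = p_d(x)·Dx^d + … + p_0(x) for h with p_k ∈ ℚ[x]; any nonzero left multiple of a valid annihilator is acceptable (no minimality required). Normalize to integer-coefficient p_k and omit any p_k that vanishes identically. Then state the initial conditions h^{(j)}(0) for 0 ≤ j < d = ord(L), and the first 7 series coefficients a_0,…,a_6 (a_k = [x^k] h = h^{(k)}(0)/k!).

f: a_k = -2, -1, 1/4, -1/8, 5/64, -7/128, 21/512, …
g: a_k = 2, 2, 8, 14, 38, 80, 194, …
Sym-product of L_f,L_g gives L₀ (≤ ord 1).
L = (3 + 13·x + 9·x^2) + (-2 + 8·x^2 + 6·x^3)·Dx  (order 1).
h: a_k = -4, -6, -35/2, -143/4, -2819/32, -12509/64, -117671/256, …
ICs: h(0) = -4.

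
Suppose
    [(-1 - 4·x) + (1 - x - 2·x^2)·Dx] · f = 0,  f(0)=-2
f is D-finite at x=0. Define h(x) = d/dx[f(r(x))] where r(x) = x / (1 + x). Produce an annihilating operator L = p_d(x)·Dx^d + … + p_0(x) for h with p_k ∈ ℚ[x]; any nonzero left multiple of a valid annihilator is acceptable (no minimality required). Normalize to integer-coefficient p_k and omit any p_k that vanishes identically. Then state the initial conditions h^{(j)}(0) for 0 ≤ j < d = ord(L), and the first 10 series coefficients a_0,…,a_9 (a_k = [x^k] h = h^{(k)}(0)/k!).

L = (4 + 12·x + 36·x^2 + 20·x^3) + (-1 - 7·x - 9·x^2 + 7·x^3 + 10·x^4)·Dx  (order 1).
h: a_k = -2, -8, 0, -32, 40, -144, 280, -704, 1512, -3440, …
ICs: h(0) = -2.

f: a_k = -2, -2, -6, -10, -22, -42, -86, -170, -342, -682, …
Substitute x→r, Dx→(1/r')Dx; clear ⇒ L₀.
Differentiate: ansatz ord ≤ ord L₀ ⇒ L.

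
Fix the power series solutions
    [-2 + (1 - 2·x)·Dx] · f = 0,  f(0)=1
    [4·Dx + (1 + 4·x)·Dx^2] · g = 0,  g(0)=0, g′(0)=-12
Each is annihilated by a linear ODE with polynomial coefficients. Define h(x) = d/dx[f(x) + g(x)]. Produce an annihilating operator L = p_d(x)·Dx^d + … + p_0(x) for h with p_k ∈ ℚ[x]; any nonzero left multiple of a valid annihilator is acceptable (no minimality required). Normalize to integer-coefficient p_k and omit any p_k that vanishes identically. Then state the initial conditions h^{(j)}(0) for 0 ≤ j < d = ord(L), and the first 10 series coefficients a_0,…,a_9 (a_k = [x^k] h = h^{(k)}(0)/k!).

f: a_k = 1, 2, 4, 8, 16, 32, 64, 128, 256, 512, …
g: a_k = 0, -12, 24, -64, 192, -3072/5, 2048, -49152/7, 24576, -262144/3, …
f+g: L₀ = lclm(L_f,L_g), ord ≤ 1+2.
h=h₀': d/dx-closure on L₀ ⇒ L.
L = (28 + 16·x) + (-1 + 40·x + 32·x^2)·Dx + (-1 - 3·x + 6·x^2 + 8·x^3)·Dx^2  (order 2).
h: a_k = -10, 56, -168, 832, -2912, 12672, -48256, 198656, -781824, 3155968, …
ICs: h(0) = -10, h′(0) = 56.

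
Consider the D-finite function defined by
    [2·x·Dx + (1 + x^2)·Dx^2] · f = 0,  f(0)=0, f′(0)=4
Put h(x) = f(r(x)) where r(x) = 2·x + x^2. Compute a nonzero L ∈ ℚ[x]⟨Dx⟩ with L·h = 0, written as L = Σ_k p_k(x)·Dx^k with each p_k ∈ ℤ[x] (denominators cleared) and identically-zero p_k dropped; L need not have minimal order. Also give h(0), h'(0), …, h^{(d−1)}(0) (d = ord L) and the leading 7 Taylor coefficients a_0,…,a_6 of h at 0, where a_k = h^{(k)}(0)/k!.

f: a_k = 0, 4, 0, -4/3, 0, 4/5, 0, …
L₀ from L_f via x↦r, Dx↦r'^{-1}Dx.
L = (-1 + 8·x + 16·x^2 + 12·x^3 + 3·x^4)·Dx + (1 + x + 4·x^2 + 8·x^3 + 5·x^4 + x^5)·Dx^2  (order 2).
h: a_k = 0, 8, 4, -32/3, -16, 88/5, 188/3, …
ICs: h(0) = 0, h′(0) = 8.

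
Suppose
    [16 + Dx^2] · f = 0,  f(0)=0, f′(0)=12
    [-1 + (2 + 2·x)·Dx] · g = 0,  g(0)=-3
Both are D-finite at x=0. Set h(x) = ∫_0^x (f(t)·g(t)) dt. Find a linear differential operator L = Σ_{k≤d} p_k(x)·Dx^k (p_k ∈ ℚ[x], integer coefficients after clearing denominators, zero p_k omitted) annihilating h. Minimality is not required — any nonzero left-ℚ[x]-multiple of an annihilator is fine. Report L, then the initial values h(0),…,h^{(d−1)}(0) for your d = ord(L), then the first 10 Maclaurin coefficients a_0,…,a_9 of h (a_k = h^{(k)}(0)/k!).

L = (67 + 128·x + 64·x^2)·Dx + (-4 - 4·x)·Dx^2 + (4 + 8·x + 4·x^2)·Dx^3  (order 3).
h: a_k = 0, 0, -18, -6, 201/8, 183/20, -4661/320, -10683/2240, 64235/14336, 212773/161280, …
ICs: h(0) = 0, h′(0) = 0, h′′(0) = -36.

f: a_k = 0, 12, 0, -32, 0, 128/5, 0, -1024/105, 0, 2048/945, …
g: a_k = -3, -3/2, 3/8, -3/16, 15/128, -21/256, 63/1024, -99/2048, 1287/32768, -2145/65536, …
Product ⇒ symmetric product L₀, ord ≤ 2.
h=∫h₀ ⇒ L = L₀·Dx.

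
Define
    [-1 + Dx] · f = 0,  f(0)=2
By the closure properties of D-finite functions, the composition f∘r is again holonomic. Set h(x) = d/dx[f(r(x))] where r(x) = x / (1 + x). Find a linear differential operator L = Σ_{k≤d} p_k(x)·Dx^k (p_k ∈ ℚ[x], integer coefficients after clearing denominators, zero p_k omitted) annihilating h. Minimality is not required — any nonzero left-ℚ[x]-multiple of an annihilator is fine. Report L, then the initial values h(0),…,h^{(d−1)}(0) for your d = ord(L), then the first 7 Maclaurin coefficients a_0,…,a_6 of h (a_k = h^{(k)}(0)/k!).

L = (-1 - 2·x) + (-1 - 2·x - x^2)·Dx  (order 1).
h: a_k = 2, -2, 1, 1/3, -19/12, 151/60, -1091/360, …
ICs: h(0) = 2.

f: a_k = 2, 2, 1, 1/3, 1/12, 1/60, 1/360, …
L₀ from L_f via x↦r, Dx↦r'^{-1}Dx.
Derive L from L₀ (diff closure).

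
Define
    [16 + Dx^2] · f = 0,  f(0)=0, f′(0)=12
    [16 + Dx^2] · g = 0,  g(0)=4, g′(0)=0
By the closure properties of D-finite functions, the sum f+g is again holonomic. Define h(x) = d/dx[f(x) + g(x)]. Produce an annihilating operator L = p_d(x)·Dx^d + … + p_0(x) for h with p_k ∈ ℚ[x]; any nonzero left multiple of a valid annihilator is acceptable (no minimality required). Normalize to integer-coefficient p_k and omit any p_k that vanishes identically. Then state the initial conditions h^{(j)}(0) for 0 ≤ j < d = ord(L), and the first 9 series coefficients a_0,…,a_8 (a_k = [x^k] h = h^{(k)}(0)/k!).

L = 16 + Dx^2  (order 2).
h: a_k = 12, -64, -96, 512/3, 128, -2048/15, -1024/15, 16384/315, 2048/105, …
ICs: h(0) = 12, h′(0) = -64.

f: a_k = 0, 12, 0, -32, 0, 128/5, 0, -1024/105, 0, …
g: a_k = 4, 0, -32, 0, 128/3, 0, -1024/45, 0, 2048/315, …
Sum ⇒ L₀ = lclm(L_f,L_g) in ℚ(x)⟨Dx⟩.
Differentiate: ansatz ord ≤ ord L₀ ⇒ L.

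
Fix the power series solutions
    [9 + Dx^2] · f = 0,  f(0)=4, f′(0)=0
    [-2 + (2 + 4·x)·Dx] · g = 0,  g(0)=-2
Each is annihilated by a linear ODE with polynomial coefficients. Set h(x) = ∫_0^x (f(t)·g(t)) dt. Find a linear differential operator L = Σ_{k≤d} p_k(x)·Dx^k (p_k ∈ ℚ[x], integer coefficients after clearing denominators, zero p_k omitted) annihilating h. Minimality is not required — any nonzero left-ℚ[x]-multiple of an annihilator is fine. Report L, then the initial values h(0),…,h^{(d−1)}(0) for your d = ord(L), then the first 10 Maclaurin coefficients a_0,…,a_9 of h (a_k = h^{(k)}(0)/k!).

L = (12 + 36·x + 36·x^2)·Dx + (-2 - 4·x)·Dx^2 + (1 + 4·x + 4·x^2)·Dx^3  (order 3).
h: a_k = 0, -8, -4, 40/3, 8, -8, -8/3, 48/35, 6/5, -104/105, …
ICs: h(0) = 0, h′(0) = -8, h′′(0) = -8.

f: a_k = 4, 0, -18, 0, 27/2, 0, -81/20, 0, 729/1120, 0, …
g: a_k = -2, -2, 1, -1, 5/4, -7/4, 21/8, -33/8, 429/64, -715/64, …
f·g: L₀ = L_f ⊗_s L_g, ord ≤ 2·1.
∫: right-multiply L₀ by Dx.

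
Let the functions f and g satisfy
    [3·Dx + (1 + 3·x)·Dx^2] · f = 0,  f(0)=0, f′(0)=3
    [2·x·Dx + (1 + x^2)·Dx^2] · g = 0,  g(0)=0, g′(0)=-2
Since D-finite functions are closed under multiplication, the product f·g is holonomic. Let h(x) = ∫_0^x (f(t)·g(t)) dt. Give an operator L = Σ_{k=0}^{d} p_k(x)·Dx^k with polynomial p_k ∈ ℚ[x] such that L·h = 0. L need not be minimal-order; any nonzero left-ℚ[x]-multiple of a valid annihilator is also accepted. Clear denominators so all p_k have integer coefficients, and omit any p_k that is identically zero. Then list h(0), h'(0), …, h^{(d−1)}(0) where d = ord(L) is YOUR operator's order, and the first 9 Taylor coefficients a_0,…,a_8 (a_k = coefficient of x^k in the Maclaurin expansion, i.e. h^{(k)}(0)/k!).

L = (264 + 1260·x + 1008·x^2 + 3420·x^3 + 3240·x^4 + 4212·x^5 + 324·x^7)·Dx^2 + (178 + 660·x + 3828·x^2 + 7308·x^3 + 12960·x^4 + 10044·x^5 + 11340·x^6 + 324·x^7 + 1134·x^8)·Dx^3 + (132 + 608·x + 1728·x^2 + 4568·x^3 + 6456·x^4 + 8856·x^5 + 5184·x^6 + 5544·x^7 + 324·x^8 + 648·x^9)·Dx^4 + (13 + 102·x + 341·x^2 + 744·x^3 + 1138·x^4 + 1236·x^5 + 1386·x^6 + 648·x^7 + 657·x^8 + 54·x^9 + 81·x^10)·Dx^5  (order 5).
h: a_k = 0, 0, 0, -2, 9/4, -16/5, 25/4, -66/5, 2313/80, …
ICs: h(0) = 0, h′(0) = 0, h′′(0) = 0, h′′′(0) = -12, h′′′′(0) = 54.

f: a_k = 0, 3, -9/2, 9, -81/4, 243/5, -243/2, 2187/7, -6561/8, …
g: a_k = 0, -2, 0, 2/3, 0, -2/5, 0, 2/7, 0, …
L₀ := L_f ⊗_s L_g (sym. prod.), ord ≤ 4.
h=∫h₀ ⇒ L = L₀·Dx.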